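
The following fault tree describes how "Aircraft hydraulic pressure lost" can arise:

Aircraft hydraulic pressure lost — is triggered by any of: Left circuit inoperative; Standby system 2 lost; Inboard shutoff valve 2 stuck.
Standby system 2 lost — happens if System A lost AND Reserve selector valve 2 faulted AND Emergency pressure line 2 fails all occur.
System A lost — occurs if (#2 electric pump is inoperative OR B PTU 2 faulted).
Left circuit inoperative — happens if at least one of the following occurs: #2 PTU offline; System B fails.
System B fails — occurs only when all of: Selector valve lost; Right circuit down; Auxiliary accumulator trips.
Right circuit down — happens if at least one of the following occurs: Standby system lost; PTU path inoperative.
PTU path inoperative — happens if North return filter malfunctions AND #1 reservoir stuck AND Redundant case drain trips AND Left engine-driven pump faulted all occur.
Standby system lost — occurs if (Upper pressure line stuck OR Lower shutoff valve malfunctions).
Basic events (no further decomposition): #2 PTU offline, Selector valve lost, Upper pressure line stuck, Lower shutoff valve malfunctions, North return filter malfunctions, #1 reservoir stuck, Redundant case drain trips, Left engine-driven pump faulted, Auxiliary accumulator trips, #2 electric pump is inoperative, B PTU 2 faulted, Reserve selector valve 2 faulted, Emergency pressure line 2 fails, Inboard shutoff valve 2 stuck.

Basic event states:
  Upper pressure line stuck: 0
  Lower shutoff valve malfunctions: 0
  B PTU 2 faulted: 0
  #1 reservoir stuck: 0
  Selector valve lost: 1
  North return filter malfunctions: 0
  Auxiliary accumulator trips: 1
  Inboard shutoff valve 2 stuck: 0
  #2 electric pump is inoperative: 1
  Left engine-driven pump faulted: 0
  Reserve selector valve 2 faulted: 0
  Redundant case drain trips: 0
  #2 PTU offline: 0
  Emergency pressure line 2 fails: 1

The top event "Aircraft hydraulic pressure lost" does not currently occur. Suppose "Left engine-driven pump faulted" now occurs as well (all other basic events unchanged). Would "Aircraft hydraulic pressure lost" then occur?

Counterfactual: set "Left engine-driven pump faulted" to occurred.
Standby system lost [OR]: Upper pressure line stuck=not, Lower shutoff valve malfunctions=not → no input occurs → does not occur.
PTU path inoperative [AND]: North return filter malfunctions=not, #1 reservoir stuck=not, Redundant case drain trips=not, Left engine-driven pump faulted=occurs → not all inputs occur → does not occur.
Right circuit down [OR]: Standby system lost=not, PTU path inoperative=not → no input occurs → does not occur.
System B fails [AND]: Selector valve lost=occurs, Right circuit down=not, Auxiliary accumulator trips=occurs → not all inputs occur → does not occur.
Left circuit inoperative [OR]: #2 PTU offline=not, System B fails=not → no input occurs → does not occur.
System A lost [OR]: #2 electric pump is inoperative=occurs, B PTU 2 faulted=not → at least one input occurs → occurs.
Standby system 2 lost [AND]: System A lost=occurs, Reserve selector valve 2 faulted=not, Emergency pressure line 2 fails=occurs → not all inputs occur → does not occur.
Aircraft hydraulic pressure lost [OR]: Left circuit inoperative=not, Standby system 2 lost=not, Inboard shutoff valve 2 stuck=not → no input occurs → does not occur.

No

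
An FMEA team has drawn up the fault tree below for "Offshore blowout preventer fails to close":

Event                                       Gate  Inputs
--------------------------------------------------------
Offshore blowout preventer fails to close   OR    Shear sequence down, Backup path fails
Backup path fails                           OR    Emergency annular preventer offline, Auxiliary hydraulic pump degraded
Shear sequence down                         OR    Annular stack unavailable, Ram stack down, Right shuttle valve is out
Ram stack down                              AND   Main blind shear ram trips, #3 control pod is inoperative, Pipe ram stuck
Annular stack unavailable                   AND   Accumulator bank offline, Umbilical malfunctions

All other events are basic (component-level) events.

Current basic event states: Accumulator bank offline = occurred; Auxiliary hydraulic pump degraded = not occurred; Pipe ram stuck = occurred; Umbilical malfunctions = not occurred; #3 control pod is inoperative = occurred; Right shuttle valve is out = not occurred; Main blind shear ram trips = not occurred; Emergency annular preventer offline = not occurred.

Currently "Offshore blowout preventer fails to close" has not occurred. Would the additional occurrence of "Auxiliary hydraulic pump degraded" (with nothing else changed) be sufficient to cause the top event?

Yes

Counterfactual: set "Auxiliary hydraulic pump degraded" to occurred.
Annular stack unavailable [AND]: Accumulator bank offline=occurs, Umbilical malfunctions=not → not all inputs occur → does not occur.
Ram stack down [AND]: Main blind shear ram trips=not, #3 control pod is inoperative=occurs, Pipe ram stuck=occurs → not all inputs occur → does not occur.
Shear sequence down [OR]: Annular stack unavailable=not, Ram stack down=not, Right shuttle valve is out=not → no input occurs → does not occur.
Backup path fails [OR]: Emergency annular preventer offline=not, Auxiliary hydraulic pump degraded=occurs → at least one input occurs → occurs.
Offshore blowout preventer fails to close [OR]: Shear sequence down=not, Backup path fails=occurs → at least one input occurs → occurs.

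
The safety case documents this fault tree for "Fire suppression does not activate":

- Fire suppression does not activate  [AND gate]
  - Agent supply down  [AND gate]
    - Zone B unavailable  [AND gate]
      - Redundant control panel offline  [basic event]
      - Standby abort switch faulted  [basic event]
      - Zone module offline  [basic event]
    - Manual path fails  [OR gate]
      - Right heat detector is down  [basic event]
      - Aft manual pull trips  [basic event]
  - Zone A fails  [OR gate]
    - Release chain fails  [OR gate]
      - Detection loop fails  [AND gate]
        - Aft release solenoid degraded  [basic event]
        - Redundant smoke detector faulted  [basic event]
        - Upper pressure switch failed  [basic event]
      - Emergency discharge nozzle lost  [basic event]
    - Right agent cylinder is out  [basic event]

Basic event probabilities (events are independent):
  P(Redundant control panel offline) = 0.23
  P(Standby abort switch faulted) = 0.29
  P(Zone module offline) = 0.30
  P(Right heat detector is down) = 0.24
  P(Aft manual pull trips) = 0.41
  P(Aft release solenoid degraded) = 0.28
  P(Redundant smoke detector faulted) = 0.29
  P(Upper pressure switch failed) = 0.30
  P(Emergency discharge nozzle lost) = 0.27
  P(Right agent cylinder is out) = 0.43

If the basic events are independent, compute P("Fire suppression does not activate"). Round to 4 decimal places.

P(Zone B unavailable) [AND] = 0.23 × 0.29 × 0.30 = 0.020010
P(Manual path fails) [OR] = 1 − (1−0.24) × (1−0.41) = 0.551600
P(Agent supply down) [AND] = 0.020010 × 0.551600 = 0.011038
P(Detection loop fails) [AND] = 0.28 × 0.29 × 0.30 = 0.024360
P(Release chain fails) [OR] = 1 − (1−0.024360) × (1−0.27) = 0.287783
P(Zone A fails) [OR] = 1 − (1−0.287783) × (1−0.43) = 0.594036
P(Fire suppression does not activate) [AND] = 0.011038 × 0.594036 = 0.006557
Rounded to 4 decimal places: P(Fire suppression does not activate) ≈ 0.0066.

0.0066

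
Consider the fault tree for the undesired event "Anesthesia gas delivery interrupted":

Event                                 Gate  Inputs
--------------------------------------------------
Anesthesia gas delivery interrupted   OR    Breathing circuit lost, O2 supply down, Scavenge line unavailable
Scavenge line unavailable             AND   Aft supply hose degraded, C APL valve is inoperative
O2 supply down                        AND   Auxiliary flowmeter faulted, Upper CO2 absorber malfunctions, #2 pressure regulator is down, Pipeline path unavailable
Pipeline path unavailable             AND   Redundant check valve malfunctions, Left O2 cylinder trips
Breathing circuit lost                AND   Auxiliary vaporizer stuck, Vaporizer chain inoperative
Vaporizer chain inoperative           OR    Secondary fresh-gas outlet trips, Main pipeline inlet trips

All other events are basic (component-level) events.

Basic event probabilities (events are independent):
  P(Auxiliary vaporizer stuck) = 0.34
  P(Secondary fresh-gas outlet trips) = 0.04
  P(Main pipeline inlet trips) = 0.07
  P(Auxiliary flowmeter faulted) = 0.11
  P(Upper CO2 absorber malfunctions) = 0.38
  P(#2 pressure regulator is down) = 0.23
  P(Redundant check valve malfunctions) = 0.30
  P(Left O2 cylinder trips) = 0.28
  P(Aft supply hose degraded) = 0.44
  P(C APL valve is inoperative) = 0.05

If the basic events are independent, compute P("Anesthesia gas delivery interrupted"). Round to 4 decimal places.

P(Vaporizer chain inoperative) [OR] = 1 − (1−0.04) × (1−0.07) = 0.107200
P(Breathing circuit lost) [AND] = 0.34 × 0.107200 = 0.036448
P(Pipeline path unavailable) [AND] = 0.30 × 0.28 = 0.084000
P(O2 supply down) [AND] = 0.11 × 0.38 × 0.23 × 0.084000 = 0.000808
P(Scavenge line unavailable) [AND] = 0.44 × 0.05 = 0.022000
P(Anesthesia gas delivery interrupted) [OR] = 1 − (1−0.036448) × (1−0.000808) × (1−0.022000) = 0.058408
Rounded to 4 decimal places: P(Anesthesia gas delivery interrupted) ≈ 0.0584.

0.0584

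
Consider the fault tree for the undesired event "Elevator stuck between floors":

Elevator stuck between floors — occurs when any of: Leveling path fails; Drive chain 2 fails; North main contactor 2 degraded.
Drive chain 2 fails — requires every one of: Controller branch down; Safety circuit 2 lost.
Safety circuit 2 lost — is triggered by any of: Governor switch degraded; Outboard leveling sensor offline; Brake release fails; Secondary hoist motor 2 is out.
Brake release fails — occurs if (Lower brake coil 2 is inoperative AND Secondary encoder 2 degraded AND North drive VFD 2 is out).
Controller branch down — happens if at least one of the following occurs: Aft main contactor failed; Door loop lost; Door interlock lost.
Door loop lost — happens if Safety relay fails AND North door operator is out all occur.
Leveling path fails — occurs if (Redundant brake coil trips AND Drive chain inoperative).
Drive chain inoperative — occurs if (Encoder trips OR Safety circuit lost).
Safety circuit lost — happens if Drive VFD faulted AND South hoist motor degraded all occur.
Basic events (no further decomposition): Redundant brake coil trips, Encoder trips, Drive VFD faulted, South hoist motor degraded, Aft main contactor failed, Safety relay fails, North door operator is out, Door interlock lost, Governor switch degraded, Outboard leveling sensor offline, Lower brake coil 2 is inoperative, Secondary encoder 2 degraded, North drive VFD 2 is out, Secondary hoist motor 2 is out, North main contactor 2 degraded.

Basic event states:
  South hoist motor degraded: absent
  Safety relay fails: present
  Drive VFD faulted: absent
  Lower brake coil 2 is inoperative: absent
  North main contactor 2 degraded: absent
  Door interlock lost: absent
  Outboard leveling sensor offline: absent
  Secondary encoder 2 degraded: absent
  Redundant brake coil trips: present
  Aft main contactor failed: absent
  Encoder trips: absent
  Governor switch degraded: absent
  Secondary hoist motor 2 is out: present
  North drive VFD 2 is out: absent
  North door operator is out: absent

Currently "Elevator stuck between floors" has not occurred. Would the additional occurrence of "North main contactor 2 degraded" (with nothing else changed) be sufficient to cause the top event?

Counterfactual: set "North main contactor 2 degraded" to occurred.
Safety circuit lost [AND]: Drive VFD faulted=not, South hoist motor degraded=not → not all inputs occur → does not occur.
Drive chain inoperative [OR]: Encoder trips=not, Safety circuit lost=not → no input occurs → does not occur.
Leveling path fails [AND]: Redundant brake coil trips=occurs, Drive chain inoperative=not → not all inputs occur → does not occur.
Door loop lost [AND]: Safety relay fails=occurs, North door operator is out=not → not all inputs occur → does not occur.
Controller branch down [OR]: Aft main contactor failed=not, Door loop lost=not, Door interlock lost=not → no input occurs → does not occur.
Brake release fails [AND]: Lower brake coil 2 is inoperative=not, Secondary encoder 2 degraded=not, North drive VFD 2 is out=not → not all inputs occur → does not occur.
Safety circuit 2 lost [OR]: Governor switch degraded=not, Outboard leveling sensor offline=not, Brake release fails=not, Secondary hoist motor 2 is out=occurs → at least one input occurs → occurs.
Drive chain 2 fails [AND]: Controller branch down=not, Safety circuit 2 lost=occurs → not all inputs occur → does not occur.
Elevator stuck between floors [OR]: Leveling path fails=not, Drive chain 2 fails=not, North main contactor 2 degraded=occurs → at least one input occurs → occurs.

Yes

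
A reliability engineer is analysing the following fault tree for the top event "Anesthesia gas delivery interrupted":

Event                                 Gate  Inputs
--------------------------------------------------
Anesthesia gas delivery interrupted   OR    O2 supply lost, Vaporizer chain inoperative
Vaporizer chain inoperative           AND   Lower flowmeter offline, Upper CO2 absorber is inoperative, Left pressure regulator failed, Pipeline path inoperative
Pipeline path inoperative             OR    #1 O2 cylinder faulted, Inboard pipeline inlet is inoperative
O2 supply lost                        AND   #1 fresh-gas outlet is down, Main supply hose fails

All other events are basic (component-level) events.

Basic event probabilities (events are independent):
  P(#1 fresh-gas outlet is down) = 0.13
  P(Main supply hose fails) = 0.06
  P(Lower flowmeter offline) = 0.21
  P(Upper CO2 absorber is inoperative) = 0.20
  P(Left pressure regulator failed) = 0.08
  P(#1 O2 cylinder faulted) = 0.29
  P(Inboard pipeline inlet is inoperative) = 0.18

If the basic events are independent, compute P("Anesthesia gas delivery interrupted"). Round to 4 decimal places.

0.0092

P(O2 supply lost) [AND] = 0.13 × 0.06 = 0.007800
P(Pipeline path inoperative) [OR] = 1 − (1−0.29) × (1−0.18) = 0.417800
P(Vaporizer chain inoperative) [AND] = 0.21 × 0.20 × 0.08 × 0.417800 = 0.001404
P(Anesthesia gas delivery interrupted) [OR] = 1 − (1−0.007800) × (1−0.001404) = 0.009193
Rounded to 4 decimal places: P(Anesthesia gas delivery interrupted) ≈ 0.0092.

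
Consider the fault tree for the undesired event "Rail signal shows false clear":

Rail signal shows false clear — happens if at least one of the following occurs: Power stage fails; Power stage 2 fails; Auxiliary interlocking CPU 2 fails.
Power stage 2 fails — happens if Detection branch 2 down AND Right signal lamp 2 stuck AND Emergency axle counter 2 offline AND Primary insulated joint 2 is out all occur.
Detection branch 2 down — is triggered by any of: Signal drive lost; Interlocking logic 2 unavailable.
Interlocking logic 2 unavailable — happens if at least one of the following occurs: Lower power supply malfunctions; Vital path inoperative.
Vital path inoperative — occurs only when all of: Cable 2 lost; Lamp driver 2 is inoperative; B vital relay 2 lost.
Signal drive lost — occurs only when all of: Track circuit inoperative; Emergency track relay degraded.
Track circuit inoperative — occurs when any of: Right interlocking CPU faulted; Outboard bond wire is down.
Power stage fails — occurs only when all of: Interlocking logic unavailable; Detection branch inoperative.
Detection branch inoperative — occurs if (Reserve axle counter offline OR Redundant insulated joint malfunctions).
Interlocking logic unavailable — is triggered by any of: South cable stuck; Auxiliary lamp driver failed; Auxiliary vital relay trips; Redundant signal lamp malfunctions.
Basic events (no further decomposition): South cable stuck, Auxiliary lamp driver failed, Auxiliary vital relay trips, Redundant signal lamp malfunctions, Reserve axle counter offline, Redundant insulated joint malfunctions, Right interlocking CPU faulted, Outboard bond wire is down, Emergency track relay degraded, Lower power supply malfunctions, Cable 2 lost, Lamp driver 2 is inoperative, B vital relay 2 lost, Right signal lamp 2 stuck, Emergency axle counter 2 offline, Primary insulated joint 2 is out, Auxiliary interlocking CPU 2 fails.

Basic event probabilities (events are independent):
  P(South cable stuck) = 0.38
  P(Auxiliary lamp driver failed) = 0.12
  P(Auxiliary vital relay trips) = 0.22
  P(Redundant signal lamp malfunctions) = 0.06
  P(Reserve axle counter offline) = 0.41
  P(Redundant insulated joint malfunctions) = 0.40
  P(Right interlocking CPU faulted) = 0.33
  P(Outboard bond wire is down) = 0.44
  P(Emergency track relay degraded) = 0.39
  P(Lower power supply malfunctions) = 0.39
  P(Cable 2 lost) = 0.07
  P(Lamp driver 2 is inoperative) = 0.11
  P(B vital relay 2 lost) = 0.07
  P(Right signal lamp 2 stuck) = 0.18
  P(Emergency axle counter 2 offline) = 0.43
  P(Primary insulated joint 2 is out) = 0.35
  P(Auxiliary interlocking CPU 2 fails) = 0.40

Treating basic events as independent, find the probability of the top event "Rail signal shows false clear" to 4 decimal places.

P(Interlocking logic unavailable) [OR] = 1 − (1−0.38) × (1−0.12) × (1−0.22) × (1−0.06) = 0.599966
P(Detection branch inoperative) [OR] = 1 − (1−0.41) × (1−0.40) = 0.646000
P(Power stage fails) [AND] = 0.599966 × 0.646000 = 0.387578
P(Track circuit inoperative) [OR] = 1 − (1−0.33) × (1−0.44) = 0.624800
P(Signal drive lost) [AND] = 0.624800 × 0.39 = 0.243672
P(Vital path inoperative) [AND] = 0.07 × 0.11 × 0.07 = 0.000539
P(Interlocking logic 2 unavailable) [OR] = 1 − (1−0.39) × (1−0.000539) = 0.390329
P(Detection branch 2 down) [OR] = 1 − (1−0.243672) × (1−0.390329) = 0.538889
P(Power stage 2 fails) [AND] = 0.538889 × 0.18 × 0.43 × 0.35 = 0.014599
P(Rail signal shows false clear) [OR] = 1 − (1−0.387578) × (1−0.014599) × (1−0.40) = 0.637911
Rounded to 4 decimal places: P(Rail signal shows false clear) ≈ 0.6379.

0.6379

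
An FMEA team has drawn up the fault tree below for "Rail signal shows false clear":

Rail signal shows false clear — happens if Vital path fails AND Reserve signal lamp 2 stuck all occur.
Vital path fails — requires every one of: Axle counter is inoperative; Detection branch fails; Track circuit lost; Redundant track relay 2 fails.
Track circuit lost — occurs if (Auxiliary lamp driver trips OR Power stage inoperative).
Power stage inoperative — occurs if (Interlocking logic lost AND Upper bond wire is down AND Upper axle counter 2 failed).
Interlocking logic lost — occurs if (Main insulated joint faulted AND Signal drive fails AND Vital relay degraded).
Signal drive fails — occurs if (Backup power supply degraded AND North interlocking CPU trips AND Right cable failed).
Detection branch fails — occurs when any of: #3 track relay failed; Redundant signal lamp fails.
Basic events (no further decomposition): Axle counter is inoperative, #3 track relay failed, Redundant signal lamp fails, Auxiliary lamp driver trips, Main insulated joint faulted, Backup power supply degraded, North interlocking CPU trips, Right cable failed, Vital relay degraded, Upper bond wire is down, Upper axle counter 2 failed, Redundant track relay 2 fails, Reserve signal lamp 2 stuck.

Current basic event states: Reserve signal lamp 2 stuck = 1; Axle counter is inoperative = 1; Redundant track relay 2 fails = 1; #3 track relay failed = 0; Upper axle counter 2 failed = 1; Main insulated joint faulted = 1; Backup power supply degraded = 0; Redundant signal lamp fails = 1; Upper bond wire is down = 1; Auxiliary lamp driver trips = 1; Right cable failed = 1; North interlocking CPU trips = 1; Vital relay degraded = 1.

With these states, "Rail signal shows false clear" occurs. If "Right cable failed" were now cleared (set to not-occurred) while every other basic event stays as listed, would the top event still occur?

Yes

Counterfactual: set "Right cable failed" to not occurred.
Detection branch fails [OR]: #3 track relay failed=not, Redundant signal lamp fails=occurs → at least one input occurs → occurs.
Signal drive fails [AND]: Backup power supply degraded=not, North interlocking CPU trips=occurs, Right cable failed=not → not all inputs occur → does not occur.
Interlocking logic lost [AND]: Main insulated joint faulted=occurs, Signal drive fails=not, Vital relay degraded=occurs → not all inputs occur → does not occur.
Power stage inoperative [AND]: Interlocking logic lost=not, Upper bond wire is down=occurs, Upper axle counter 2 failed=occurs → not all inputs occur → does not occur.
Track circuit lost [OR]: Auxiliary lamp driver trips=occurs, Power stage inoperative=not → at least one input occurs → occurs.
Vital path fails [AND]: Axle counter is inoperative=occurs, Detection branch fails=occurs, Track circuit lost=occurs, Redundant track relay 2 fails=occurs → all inputs occur → occurs.
Rail signal shows false clear [AND]: Vital path fails=occurs, Reserve signal lamp 2 stuck=occurs → all inputs occur → occurs.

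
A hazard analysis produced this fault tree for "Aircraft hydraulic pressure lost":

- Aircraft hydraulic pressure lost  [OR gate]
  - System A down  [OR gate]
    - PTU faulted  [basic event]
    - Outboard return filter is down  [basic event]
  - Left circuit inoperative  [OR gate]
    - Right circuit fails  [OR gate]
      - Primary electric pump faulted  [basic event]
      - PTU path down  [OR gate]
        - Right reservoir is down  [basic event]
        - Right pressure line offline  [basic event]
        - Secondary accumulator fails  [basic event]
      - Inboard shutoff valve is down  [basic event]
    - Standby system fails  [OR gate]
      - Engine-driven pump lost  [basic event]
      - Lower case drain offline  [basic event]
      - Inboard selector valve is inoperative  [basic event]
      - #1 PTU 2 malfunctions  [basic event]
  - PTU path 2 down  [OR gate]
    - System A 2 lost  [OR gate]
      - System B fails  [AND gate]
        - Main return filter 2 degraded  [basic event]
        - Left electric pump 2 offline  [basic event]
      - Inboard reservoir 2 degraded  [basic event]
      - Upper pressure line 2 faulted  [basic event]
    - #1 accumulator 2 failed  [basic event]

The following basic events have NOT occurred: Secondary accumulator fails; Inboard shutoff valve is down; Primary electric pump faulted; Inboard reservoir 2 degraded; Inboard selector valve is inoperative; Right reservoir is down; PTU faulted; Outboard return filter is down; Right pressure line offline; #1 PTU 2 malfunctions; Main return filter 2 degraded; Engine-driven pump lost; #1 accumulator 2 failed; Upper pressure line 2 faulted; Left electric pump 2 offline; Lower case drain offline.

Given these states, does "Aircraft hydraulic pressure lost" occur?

System A down [OR]: PTU faulted=not, Outboard return filter is down=not → no input occurs → does not occur.
PTU path down [OR]: Right reservoir is down=not, Right pressure line offline=not, Secondary accumulator fails=not → no input occurs → does not occur.
Right circuit fails [OR]: Primary electric pump faulted=not, PTU path down=not, Inboard shutoff valve is down=not → no input occurs → does not occur.
Standby system fails [OR]: Engine-driven pump lost=not, Lower case drain offline=not, Inboard selector valve is inoperative=not, #1 PTU 2 malfunctions=not → no input occurs → does not occur.
Left circuit inoperative [OR]: Right circuit fails=not, Standby system fails=not → no input occurs → does not occur.
System B fails [AND]: Main return filter 2 degraded=not, Left electric pump 2 offline=not → not all inputs occur → does not occur.
System A 2 lost [OR]: System B fails=not, Inboard reservoir 2 degraded=not, Upper pressure line 2 faulted=not → no input occurs → does not occur.
PTU path 2 down [OR]: System A 2 lost=not, #1 accumulator 2 failed=not → no input occurs → does not occur.
Aircraft hydraulic pressure lost [OR]: System A down=not, Left circuit inoperative=not, PTU path 2 down=not → no input occurs → does not occur.

No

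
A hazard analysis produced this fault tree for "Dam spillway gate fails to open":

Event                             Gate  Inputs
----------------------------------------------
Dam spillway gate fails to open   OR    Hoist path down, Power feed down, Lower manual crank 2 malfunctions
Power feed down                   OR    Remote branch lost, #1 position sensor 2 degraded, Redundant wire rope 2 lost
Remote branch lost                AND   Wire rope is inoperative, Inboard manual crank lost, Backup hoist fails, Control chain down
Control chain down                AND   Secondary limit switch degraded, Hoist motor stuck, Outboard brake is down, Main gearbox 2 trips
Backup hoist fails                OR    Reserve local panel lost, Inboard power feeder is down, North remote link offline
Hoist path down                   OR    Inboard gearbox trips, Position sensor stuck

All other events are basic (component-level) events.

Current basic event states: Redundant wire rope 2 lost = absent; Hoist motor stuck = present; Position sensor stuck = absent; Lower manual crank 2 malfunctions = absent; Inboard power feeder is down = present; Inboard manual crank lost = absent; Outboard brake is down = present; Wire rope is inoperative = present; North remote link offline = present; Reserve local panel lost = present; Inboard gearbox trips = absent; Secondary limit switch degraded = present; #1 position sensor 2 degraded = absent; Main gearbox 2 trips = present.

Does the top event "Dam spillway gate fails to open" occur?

Hoist path down [OR]: Inboard gearbox trips=not, Position sensor stuck=not → no input occurs → does not occur.
Backup hoist fails [OR]: Reserve local panel lost=occurs, Inboard power feeder is down=occurs, North remote link offline=occurs → at least one input occurs → occurs.
Control chain down [AND]: Secondary limit switch degraded=occurs, Hoist motor stuck=occurs, Outboard brake is down=occurs, Main gearbox 2 trips=occurs → all inputs occur → occurs.
Remote branch lost [AND]: Wire rope is inoperative=occurs, Inboard manual crank lost=not, Backup hoist fails=occurs, Control chain down=occurs → not all inputs occur → does not occur.
Power feed down [OR]: Remote branch lost=not, #1 position sensor 2 degraded=not, Redundant wire rope 2 lost=not → no input occurs → does not occur.
Dam spillway gate fails to open [OR]: Hoist path down=not, Power feed down=not, Lower manual crank 2 malfunctions=not → no input occurs → does not occur.

No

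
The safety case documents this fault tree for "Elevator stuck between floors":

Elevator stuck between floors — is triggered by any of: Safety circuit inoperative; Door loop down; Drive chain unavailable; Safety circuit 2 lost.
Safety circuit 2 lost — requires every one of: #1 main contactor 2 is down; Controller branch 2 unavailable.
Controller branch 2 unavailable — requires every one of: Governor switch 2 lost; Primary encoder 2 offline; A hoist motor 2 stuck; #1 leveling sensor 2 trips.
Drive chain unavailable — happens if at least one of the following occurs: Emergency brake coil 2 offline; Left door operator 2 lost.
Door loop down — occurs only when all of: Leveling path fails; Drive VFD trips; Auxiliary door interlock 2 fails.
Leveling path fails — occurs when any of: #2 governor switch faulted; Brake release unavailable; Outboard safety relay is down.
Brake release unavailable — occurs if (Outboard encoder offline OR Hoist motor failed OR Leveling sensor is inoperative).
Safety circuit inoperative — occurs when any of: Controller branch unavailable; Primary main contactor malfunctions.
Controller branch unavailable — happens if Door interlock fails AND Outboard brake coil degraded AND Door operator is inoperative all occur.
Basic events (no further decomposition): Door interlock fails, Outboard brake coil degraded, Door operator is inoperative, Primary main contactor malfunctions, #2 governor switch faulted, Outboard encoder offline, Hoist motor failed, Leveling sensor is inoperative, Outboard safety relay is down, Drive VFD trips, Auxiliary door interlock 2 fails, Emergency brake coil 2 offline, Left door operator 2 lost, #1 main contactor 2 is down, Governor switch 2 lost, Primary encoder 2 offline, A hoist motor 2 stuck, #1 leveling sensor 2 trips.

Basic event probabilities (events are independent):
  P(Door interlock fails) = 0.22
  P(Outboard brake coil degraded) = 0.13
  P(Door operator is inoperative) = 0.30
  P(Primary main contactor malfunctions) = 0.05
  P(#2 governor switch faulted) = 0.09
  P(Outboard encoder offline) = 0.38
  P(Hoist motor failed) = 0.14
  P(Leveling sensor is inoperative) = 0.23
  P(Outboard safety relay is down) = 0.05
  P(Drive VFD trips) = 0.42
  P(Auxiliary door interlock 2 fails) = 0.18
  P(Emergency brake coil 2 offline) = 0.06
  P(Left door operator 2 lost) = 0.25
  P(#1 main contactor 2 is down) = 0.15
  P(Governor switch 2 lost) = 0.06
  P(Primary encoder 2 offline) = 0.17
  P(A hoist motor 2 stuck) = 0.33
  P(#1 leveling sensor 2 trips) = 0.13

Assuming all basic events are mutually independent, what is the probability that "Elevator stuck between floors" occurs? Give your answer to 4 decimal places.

0.3684

P(Controller branch unavailable) [AND] = 0.22 × 0.13 × 0.30 = 0.008580
P(Safety circuit inoperative) [OR] = 1 − (1−0.008580) × (1−0.05) = 0.058151
P(Brake release unavailable) [OR] = 1 − (1−0.38) × (1−0.14) × (1−0.23) = 0.589436
P(Leveling path fails) [OR] = 1 − (1−0.09) × (1−0.589436) × (1−0.05) = 0.645067
P(Door loop down) [AND] = 0.645067 × 0.42 × 0.18 = 0.048767
P(Drive chain unavailable) [OR] = 1 − (1−0.06) × (1−0.25) = 0.295000
P(Controller branch 2 unavailable) [AND] = 0.06 × 0.17 × 0.33 × 0.13 = 0.000438
P(Safety circuit 2 lost) [AND] = 0.15 × 0.000438 = 0.000066
P(Elevator stuck between floors) [OR] = 1 − (1−0.058151) × (1−0.048767) × (1−0.295000) × (1−0.000066) = 0.368420
Rounded to 4 decimal places: P(Elevator stuck between floors) ≈ 0.3684.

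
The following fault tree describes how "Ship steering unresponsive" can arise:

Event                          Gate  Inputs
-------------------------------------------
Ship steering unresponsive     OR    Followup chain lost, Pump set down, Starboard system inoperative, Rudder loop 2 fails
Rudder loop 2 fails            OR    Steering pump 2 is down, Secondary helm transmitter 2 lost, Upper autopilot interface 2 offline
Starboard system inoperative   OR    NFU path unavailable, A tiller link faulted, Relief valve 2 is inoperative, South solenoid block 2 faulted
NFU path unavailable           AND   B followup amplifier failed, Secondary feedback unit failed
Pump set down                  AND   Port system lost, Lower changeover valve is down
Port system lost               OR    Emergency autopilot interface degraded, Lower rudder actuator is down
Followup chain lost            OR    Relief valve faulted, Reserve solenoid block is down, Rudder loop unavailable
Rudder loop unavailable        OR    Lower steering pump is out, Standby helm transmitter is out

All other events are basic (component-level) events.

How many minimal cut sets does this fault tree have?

13

Rudder loop unavailable [OR]: union of children's cut sets → 2 cut set(s).
Followup chain lost [OR]: union of children's cut sets → 4 cut set(s).
Port system lost [OR]: union of children's cut sets → 2 cut set(s).
Pump set down [AND]: one cut set from each child combined → 2 × 1 = 2 cut set(s).
NFU path unavailable [AND]: one cut set from each child combined → 1 × 1 = 1 cut set(s).
Starboard system inoperative [OR]: union of children's cut sets → 4 cut set(s).
Rudder loop 2 fails [OR]: union of children's cut sets → 3 cut set(s).
Ship steering unresponsive [OR]: union of children's cut sets → 13 cut set(s).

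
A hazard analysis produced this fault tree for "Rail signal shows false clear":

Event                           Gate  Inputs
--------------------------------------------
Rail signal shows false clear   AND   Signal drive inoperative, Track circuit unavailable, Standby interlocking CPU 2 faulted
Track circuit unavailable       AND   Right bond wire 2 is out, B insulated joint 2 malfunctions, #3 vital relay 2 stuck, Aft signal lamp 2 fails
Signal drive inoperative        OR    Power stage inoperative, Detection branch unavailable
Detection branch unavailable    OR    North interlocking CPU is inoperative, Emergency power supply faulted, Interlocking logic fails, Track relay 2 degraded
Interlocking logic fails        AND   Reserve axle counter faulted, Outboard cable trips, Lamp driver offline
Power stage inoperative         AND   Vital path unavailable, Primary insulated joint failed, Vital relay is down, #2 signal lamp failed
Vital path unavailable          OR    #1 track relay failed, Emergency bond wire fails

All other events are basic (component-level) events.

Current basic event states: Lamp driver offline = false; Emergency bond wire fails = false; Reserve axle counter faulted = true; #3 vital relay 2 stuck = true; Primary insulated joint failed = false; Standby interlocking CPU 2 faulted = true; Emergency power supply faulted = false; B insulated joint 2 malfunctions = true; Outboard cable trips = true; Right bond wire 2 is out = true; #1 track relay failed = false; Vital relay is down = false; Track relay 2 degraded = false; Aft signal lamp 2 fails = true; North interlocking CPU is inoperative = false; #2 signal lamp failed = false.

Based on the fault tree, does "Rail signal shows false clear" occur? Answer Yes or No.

Vital path unavailable [OR]: #1 track relay failed=not, Emergency bond wire fails=not → no input occurs → does not occur.
Power stage inoperative [AND]: Vital path unavailable=not, Primary insulated joint failed=not, Vital relay is down=not, #2 signal lamp failed=not → not all inputs occur → does not occur.
Interlocking logic fails [AND]: Reserve axle counter faulted=occurs, Outboard cable trips=occurs, Lamp driver offline=not → not all inputs occur → does not occur.
Detection branch unavailable [OR]: North interlocking CPU is inoperative=not, Emergency power supply faulted=not, Interlocking logic fails=not, Track relay 2 degraded=not → no input occurs → does not occur.
Signal drive inoperative [OR]: Power stage inoperative=not, Detection branch unavailable=not → no input occurs → does not occur.
Track circuit unavailable [AND]: Right bond wire 2 is out=occurs, B insulated joint 2 malfunctions=occurs, #3 vital relay 2 stuck=occurs, Aft signal lamp 2 fails=occurs → all inputs occur → occurs.
Rail signal shows false clear [AND]: Signal drive inoperative=not, Track circuit unavailable=occurs, Standby interlocking CPU 2 faulted=occurs → not all inputs occur → does not occur.

No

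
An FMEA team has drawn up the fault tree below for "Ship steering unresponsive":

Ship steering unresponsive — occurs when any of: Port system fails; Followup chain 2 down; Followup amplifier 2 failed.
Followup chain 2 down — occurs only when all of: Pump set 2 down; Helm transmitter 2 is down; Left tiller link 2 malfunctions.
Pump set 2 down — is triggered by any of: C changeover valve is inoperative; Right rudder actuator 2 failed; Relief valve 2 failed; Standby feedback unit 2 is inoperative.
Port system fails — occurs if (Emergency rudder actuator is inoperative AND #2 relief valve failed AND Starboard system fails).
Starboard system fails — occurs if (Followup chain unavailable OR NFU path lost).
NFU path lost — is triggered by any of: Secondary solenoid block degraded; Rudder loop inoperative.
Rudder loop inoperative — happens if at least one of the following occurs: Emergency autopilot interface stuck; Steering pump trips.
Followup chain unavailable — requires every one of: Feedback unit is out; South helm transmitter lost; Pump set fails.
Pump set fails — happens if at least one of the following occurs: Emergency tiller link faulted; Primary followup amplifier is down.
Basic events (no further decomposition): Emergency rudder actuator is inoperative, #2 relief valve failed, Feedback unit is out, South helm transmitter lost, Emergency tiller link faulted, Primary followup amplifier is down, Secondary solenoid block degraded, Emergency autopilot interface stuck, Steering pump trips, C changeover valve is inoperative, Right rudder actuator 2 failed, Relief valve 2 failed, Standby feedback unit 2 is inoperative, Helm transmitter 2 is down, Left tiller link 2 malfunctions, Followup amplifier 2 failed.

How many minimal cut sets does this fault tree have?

Pump set fails [OR]: union of children's cut sets → 2 cut set(s).
Followup chain unavailable [AND]: one cut set from each child combined → 1 × 1 × 2 = 2 cut set(s).
Rudder loop inoperative [OR]: union of children's cut sets → 2 cut set(s).
NFU path lost [OR]: union of children's cut sets → 3 cut set(s).
Starboard system fails [OR]: union of children's cut sets → 5 cut set(s).
Port system fails [AND]: one cut set from each child combined → 1 × 1 × 5 = 5 cut set(s).
Pump set 2 down [OR]: union of children's cut sets → 4 cut set(s).
Followup chain 2 down [AND]: one cut set from each child combined → 4 × 1 × 1 = 4 cut set(s).
Ship steering unresponsive [OR]: union of children's cut sets → 10 cut set(s).
Minimal cut sets: {#2 relief valve failed, Emergency rudder actuator is inoperative, Emergency tiller link faulted, Feedback unit is out, South helm transmitter lost}; {#2 relief valve failed, Emergency rudder actuator is inoperative, Feedback unit is out, Primary followup amplifier is down, South helm transmitter lost}; {#2 relief valve failed, Emergency rudder actuator is inoperative, Secondary solenoid block degraded}; {#2 relief valve failed, Emergency autopilot interface stuck, Emergency rudder actuator is inoperative}; {#2 relief valve failed, Emergency rudder actuator is inoperative, Steering pump trips}; {C changeover valve is inoperative, Helm transmitter 2 is down, Left tiller link 2 malfunctions}; {Helm transmitter 2 is down, Left tiller link 2 malfunctions, Right rudder actuator 2 failed}; {Helm transmitter 2 is down, Left tiller link 2 malfunctions, Relief valve 2 failed}; {Helm transmitter 2 is down, Left tiller link 2 malfunctions, Standby feedback unit 2 is inoperative}; {Followup amplifier 2 failed}.

10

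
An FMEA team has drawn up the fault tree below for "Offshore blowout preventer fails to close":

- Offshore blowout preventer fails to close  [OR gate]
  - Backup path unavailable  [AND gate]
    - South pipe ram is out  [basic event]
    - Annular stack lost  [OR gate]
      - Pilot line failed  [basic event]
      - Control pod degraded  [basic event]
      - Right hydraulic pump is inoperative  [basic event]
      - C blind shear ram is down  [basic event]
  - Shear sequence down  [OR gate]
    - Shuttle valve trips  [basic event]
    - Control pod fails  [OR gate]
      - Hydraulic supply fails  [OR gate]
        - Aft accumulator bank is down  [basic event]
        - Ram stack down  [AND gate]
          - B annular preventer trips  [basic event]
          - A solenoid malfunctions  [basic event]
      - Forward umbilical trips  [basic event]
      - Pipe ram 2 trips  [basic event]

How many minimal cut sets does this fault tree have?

9

Annular stack lost [OR]: union of children's cut sets → 4 cut set(s).
Backup path unavailable [AND]: one cut set from each child combined → 1 × 4 = 4 cut set(s).
Ram stack down [AND]: one cut set from each child combined → 1 × 1 = 1 cut set(s).
Hydraulic supply fails [OR]: union of children's cut sets → 2 cut set(s).
Control pod fails [OR]: union of children's cut sets → 4 cut set(s).
Shear sequence down [OR]: union of children's cut sets → 5 cut set(s).
Offshore blowout preventer fails to close [OR]: union of children's cut sets → 9 cut set(s).
Minimal cut sets: {Pilot line failed, South pipe ram is out}; {Control pod degraded, South pipe ram is out}; {Right hydraulic pump is inoperative, South pipe ram is out}; {C blind shear ram is down, South pipe ram is out}; {Shuttle valve trips}; {Aft accumulator bank is down}; {A solenoid malfunctions, B annular preventer trips}; {Forward umbilical trips}; {Pipe ram 2 trips}.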